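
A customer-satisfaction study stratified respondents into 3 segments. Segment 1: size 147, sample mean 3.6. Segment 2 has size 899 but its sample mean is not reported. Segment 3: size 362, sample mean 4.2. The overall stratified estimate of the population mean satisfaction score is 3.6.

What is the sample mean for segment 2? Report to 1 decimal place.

3.4

Σ Nₕx̄ₕ = N·μ, so 899·x̄_2 = 1408·3.6 − (147·3.6 + 362·4.2).
= 5068.8 − 2049.6 = 3019.2.
x̄_2 = 3019.2 / 899 = 3.358... → 3.4.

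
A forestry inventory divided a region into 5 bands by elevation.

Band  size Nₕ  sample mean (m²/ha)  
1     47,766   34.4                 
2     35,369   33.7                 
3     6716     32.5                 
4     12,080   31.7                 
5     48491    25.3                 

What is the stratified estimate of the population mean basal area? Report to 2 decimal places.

31.00

N = 150422; weights Wₕ = Nₕ/N = (0.3175, 0.2351, 0.0446, 0.0803, 0.3224).
x̄_st = Σ Wₕ·x̄ₕ = 0.3175·34.4 + 0.2351·33.7 + 0.0446·32.5 + 0.0803·31.7 + 0.3224·25.3 ≈ 31.0002...
→ 31.00.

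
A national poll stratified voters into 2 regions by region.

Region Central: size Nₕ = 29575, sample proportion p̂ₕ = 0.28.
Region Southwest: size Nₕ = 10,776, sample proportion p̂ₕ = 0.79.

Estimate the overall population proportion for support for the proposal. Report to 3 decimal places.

0.416

Wₕ = Nₕ/N with N = 40351: 0.7329, 0.2671.
p̂_st = 0.7329·0.28 + 0.2671·0.79 ≈ 0.41620... → 0.416.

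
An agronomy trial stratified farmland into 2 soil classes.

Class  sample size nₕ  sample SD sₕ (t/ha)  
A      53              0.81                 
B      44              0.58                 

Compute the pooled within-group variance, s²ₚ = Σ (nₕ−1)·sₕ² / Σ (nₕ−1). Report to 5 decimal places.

Degrees of freedom: 52 + 43 = 95.
Σ(nₕ−1)sₕ² = 52·0.6561 + 43·0.3364 = 48.5824.
s²ₚ = 48.5824 / 95 = 0.5113937... → 0.51139.

0.51139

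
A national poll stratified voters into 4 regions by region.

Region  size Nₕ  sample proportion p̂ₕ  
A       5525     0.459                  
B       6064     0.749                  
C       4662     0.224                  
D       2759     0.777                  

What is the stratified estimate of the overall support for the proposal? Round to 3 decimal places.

Wₕ = Nₕ/N with N = 19010: 0.2906, 0.3190, 0.2452, 0.1451.
p̂_st = 0.2906·0.459 + 0.3190·0.749 + 0.2452·0.224 + 0.1451·0.777 ≈ 0.54003... → 0.540.

0.540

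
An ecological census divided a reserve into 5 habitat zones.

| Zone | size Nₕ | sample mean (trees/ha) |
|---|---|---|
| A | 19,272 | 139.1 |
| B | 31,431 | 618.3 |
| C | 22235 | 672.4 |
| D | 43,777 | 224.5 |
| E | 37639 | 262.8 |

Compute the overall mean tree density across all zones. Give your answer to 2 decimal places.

N = 154354; weights Wₕ = Nₕ/N = (0.1249, 0.2036, 0.1441, 0.2836, 0.2438).
x̄_st = Σ Wₕ·x̄ₕ = 0.1249·139.1 + 0.2036·618.3 + 0.1441·672.4 + 0.2836·224.5 + 0.2438·262.8 ≈ 367.8868...
→ 367.89.

367.89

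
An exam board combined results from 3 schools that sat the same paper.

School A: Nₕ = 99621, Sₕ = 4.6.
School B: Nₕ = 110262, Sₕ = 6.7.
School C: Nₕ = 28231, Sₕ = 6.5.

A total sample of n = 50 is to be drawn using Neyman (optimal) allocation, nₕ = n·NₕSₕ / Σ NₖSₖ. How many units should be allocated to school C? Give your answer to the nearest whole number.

A: NₕSₕ = 99621·4.6 = 458256.6
B: NₕSₕ = 110262·6.7 = 738755.4
C: NₕSₕ = 28231·6.5 = 183501.5
Σ NₕSₕ = 1380513.5.
n_C = 50·183501.5/1380513.5 = 6.646... → 7.

7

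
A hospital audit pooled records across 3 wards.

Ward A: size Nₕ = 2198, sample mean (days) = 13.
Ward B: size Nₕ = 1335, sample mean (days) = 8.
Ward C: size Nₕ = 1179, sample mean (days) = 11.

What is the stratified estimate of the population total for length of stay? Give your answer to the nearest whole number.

A: 2198·13 = 28574
B: 1335·8 = 10680
C: 1179·11 = 12969
τ̂ = Σ Nₕx̄ₕ = 52223.

52223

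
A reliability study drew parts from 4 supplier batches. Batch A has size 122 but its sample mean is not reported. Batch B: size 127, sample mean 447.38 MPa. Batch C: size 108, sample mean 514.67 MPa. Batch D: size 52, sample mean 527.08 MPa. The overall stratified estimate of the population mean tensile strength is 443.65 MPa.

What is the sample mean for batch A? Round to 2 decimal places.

N = 122 + 127 + 108 + 52 = 409.
Overall total = μ·N = 443.65·409 = 181452.85.
Subtract the known strata: 127·447.38 + 108·514.67 + 52·527.08 = 139809.78.
Remaining total for batch A: 181452.85 − 139809.78 = 41643.07.
Divide by its size: 41643.07 / 122 = 341.3366... → 341.34.

341.34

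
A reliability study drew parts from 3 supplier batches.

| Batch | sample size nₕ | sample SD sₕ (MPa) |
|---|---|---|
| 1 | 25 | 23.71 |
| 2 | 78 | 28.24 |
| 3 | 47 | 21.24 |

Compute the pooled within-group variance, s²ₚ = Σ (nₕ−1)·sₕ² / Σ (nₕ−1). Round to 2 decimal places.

1: (25−1)·23.71² = 24·562.1641 = 13491.9384
2: (78−1)·28.24² = 77·797.4976 = 61407.3152
3: (47−1)·21.24² = 46·451.1376 = 20752.3296
Numerator = 95651.5832; denominator = Σ(nₕ−1) = 147.
s²ₚ = 95651.5832/147 = 650.6910... → 650.69.

650.69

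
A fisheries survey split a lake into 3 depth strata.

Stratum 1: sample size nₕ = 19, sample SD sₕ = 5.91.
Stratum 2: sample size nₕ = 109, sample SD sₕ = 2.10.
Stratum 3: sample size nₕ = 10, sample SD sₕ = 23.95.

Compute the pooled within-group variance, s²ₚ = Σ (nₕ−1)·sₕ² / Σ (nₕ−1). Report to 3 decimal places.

Degrees of freedom: 18 + 108 + 9 = 135.
Σ(nₕ−1)sₕ² = 18·34.9281 + 108·4.41 + 9·573.6025 = 6267.4083.
s²ₚ = 6267.4083 / 135 = 46.42525... → 46.425.

46.425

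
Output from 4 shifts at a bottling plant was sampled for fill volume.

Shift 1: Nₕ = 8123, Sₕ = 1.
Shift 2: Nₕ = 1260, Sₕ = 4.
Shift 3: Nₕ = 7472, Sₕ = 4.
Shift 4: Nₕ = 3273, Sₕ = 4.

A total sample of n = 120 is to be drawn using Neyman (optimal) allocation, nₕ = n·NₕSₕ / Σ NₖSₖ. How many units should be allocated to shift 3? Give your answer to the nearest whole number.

1: NₕSₕ = 8123·1 = 8123
2: NₕSₕ = 1260·4 = 5040
3: NₕSₕ = 7472·4 = 29888
4: NₕSₕ = 3273·4 = 13092
Σ NₕSₕ = 56143.
n_3 = 120·29888/56143 = 63.883... → 64.

64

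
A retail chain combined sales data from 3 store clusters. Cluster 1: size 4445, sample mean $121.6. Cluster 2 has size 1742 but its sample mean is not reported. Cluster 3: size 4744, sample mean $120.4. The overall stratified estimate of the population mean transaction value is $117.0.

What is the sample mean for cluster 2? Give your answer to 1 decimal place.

Σ Nₕx̄ₕ = N·μ, so 1742·x̄_2 = 10931·117.0 − (4445·121.6 + 4744·120.4).
= 1278927 − 1111689.6 = 167237.4.
x̄_2 = 167237.4 / 1742 = 96.003... → 96.0.

96.0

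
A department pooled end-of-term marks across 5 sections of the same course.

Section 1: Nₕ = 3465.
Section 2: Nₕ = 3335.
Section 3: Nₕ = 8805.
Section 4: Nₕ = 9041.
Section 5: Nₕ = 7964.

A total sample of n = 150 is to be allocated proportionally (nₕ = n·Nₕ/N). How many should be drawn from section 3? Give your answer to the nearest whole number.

Share of section 3 = 8805/32610 = 0.27001.
Allocate 150 × 0.27001 = 40.501... → 41.

41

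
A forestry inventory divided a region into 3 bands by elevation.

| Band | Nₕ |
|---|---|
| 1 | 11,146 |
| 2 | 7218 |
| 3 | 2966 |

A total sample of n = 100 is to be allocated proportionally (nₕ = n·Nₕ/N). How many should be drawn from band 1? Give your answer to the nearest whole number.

52

N = 11146 + 7218 + 2966 = 21330.
n_1 = 100·11146/21330 = 52.255... → 52.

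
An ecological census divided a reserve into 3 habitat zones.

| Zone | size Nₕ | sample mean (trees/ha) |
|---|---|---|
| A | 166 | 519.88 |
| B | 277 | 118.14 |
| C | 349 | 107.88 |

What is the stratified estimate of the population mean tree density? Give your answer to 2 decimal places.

N = 792; weights Wₕ = Nₕ/N = (0.2096, 0.3497, 0.4407).
x̄_st = Σ Wₕ·x̄ₕ = 0.2096·519.88 + 0.3497·118.14 + 0.4407·107.88 ≈ 197.8219...
→ 197.82.

197.82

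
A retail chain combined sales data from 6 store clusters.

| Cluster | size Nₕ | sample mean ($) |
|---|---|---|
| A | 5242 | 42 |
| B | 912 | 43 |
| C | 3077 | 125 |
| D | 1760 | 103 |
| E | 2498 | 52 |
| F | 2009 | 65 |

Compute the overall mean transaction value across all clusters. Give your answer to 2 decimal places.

N = 5242 + 912 + 3077 + 1760 + 2498 + 2009 = 15498.
Overall mean = Σ (Nₕ/N)·x̄ₕ — weight by population share, not a simple average.
Σ Nₕx̄ₕ = 5242·42 + 912·43 + 3077·125 + 1760·103 + 2498·52 + 2009·65 = 220164 + 39216 + 384625 + 181280 + 129896 + 130585 = 1085766.
Divide by N: 1085766 / 15498 = 70.0585... → 70.06.

70.06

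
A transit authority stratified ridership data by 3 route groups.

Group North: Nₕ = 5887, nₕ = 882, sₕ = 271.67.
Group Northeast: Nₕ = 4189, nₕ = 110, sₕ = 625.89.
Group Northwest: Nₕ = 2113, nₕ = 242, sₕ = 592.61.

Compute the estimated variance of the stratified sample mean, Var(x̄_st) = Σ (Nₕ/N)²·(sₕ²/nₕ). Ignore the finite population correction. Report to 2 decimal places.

N = 12189; Wₕ = Nₕ/N.
group North: (5887/12189)²·271.67²/882 = 19.51941
group Northeast: (4189/12189)²·625.89²/110 = 420.61805
group Northwest: (2113/12189)²·592.61²/242 = 43.60993
Sum = 483.74740 → 483.75.

483.75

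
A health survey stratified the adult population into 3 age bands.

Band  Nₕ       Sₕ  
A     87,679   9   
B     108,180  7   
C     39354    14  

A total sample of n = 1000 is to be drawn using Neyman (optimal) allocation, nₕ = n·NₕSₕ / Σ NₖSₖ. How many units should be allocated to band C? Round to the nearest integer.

Σ NₕSₕ = 87679·9 + 108180·7 + 39354·14 = 2097327.
Share for C: 550956/2097327 = 0.26269.
n_C = 1000 × 0.26269 = 262.694... → 263.

263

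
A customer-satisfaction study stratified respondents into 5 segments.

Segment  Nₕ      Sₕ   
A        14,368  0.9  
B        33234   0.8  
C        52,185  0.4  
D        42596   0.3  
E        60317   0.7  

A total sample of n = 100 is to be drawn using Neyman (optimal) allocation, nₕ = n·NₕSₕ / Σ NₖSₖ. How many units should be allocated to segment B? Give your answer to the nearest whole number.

23

Σ NₕSₕ = 14368·0.9 + 33234·0.8 + 52185·0.4 + 42596·0.3 + 60317·0.7 = 115393.1.
Share for B: 26587.2/115393.1 = 0.23041.
n_B = 100 × 0.23041 = 23.041... → 23.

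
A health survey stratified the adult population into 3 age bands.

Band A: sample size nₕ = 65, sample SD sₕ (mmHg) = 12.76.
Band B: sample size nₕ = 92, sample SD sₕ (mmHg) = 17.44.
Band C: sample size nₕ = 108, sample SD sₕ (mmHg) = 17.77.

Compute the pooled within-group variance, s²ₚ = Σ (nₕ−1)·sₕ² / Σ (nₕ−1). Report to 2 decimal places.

Degrees of freedom: 64 + 91 + 107 = 262.
Σ(nₕ−1)sₕ² = 64·162.8176 + 91·304.1536 + 107·315.7729 = 71886.0043.
s²ₚ = 71886.0043 / 262 = 274.3741... → 274.37.

274.37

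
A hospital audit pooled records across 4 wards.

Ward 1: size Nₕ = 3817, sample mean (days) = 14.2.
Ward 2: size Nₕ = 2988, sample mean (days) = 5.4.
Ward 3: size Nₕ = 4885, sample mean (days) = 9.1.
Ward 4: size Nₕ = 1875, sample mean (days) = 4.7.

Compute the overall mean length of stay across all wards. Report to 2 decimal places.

9.11

N = 3817 + 2988 + 4885 + 1875 = 13565.
Overall mean = Σ (Nₕ/N)·x̄ₕ — weight by population share, not a simple average.
Σ Nₕx̄ₕ = 3817·14.2 + 2988·5.4 + 4885·9.1 + 1875·4.7 = 54201.4 + 16135.2 + 44453.5 + 8812.5 = 123602.6.
Divide by N: 123602.6 / 13565 = 9.1119... → 9.11.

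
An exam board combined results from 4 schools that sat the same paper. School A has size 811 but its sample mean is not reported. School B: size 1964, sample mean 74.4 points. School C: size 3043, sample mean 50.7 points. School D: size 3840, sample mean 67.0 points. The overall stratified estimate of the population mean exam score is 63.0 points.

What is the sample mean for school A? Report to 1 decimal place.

62.6

Σ Nₕx̄ₕ = N·μ, so 811·x̄_A = 9658·63.0 − (1964·74.4 + 3043·50.7 + 3840·67.0).
= 608454 − 557681.7 = 50772.3.
x̄_A = 50772.3 / 811 = 62.605... → 62.6.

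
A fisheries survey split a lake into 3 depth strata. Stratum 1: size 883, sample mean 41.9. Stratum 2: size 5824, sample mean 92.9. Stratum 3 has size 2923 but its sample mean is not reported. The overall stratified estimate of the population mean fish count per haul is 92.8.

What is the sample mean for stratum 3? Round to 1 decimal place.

108.0

Σ Nₕx̄ₕ = N·μ, so 2923·x̄_3 = 9630·92.8 − (883·41.9 + 5824·92.9).
= 893664 − 578047.3 = 315616.7.
x̄_3 = 315616.7 / 2923 = 107.977... → 108.0.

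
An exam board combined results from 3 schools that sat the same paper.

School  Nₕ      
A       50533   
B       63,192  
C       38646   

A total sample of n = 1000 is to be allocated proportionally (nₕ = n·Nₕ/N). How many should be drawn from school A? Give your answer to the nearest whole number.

N = 50533 + 63192 + 38646 = 152371.
n_A = 1000·50533/152371 = 331.644... → 332.

332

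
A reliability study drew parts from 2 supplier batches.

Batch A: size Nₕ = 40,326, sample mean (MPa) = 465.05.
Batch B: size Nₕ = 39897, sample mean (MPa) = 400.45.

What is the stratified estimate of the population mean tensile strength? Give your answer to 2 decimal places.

432.92

N = 40326 + 39897 = 80223.
The stratified mean weights each stratum mean by its population share Nₕ/N.
Σ Nₕx̄ₕ = 40326·465.05 + 39897·400.45 = 18753606.3 + 15976753.65 = 34730359.95.
Divide by N: 34730359.95 / 80223 = 432.9227... → 432.92.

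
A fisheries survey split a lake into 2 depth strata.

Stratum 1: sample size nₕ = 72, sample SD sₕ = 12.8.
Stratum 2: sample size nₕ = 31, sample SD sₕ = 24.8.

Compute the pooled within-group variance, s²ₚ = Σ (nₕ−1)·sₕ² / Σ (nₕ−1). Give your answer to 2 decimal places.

Degrees of freedom: 71 + 30 = 101.
Σ(nₕ−1)sₕ² = 71·163.84 + 30·615.04 = 30083.84.
s²ₚ = 30083.84 / 101 = 297.8598... → 297.86.

297.86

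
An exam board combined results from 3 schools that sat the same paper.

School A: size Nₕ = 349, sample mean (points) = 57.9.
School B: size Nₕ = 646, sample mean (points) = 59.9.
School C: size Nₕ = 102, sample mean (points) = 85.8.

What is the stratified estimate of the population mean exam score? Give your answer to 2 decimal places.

61.67

N = 349 + 646 + 102 = 1097.
The stratified mean weights each stratum mean by its population share Nₕ/N.
Σ Nₕx̄ₕ = 349·57.9 + 646·59.9 + 102·85.8 = 20207.1 + 38695.4 + 8751.6 = 67654.1.
Divide by N: 67654.1 / 1097 = 61.6719... → 61.67.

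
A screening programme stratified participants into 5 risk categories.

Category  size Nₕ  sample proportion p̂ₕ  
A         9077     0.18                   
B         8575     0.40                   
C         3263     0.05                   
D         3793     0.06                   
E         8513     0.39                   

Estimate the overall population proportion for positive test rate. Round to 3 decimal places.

0.264

Wₕ = Nₕ/N with N = 33221: 0.2732, 0.2581, 0.0982, 0.1142, 0.2563.
p̂_st = 0.2732·0.18 + 0.2581·0.40 + 0.0982·0.05 + 0.1142·0.06 + 0.2563·0.39 ≈ 0.26413... → 0.264.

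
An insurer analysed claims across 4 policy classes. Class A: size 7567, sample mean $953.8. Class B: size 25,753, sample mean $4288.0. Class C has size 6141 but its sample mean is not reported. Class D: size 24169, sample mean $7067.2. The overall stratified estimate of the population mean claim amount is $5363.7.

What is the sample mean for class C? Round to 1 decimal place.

8604.3

N = 7567 + 25753 + 6141 + 24169 = 63630.
Overall total = μ·N = 5363.7·63630 = 341292231.
Subtract the known strata: 7567·953.8 + 25753·4288.0 + 24169·7067.2 = 288453425.4.
Remaining total for class C: 341292231 − 288453425.4 = 52838805.6.
Divide by its size: 52838805.6 / 6141 = 8604.267... → 8604.3.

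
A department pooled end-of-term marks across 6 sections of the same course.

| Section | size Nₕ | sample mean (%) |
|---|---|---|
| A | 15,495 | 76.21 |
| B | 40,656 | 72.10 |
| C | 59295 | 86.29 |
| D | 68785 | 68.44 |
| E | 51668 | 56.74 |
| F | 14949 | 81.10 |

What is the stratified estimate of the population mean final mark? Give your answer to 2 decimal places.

N = 15495 + 40656 + 59295 + 68785 + 51668 + 14949 = 250848.
The stratified mean weights each stratum mean by its population share Nₕ/N.
Σ Nₕx̄ₕ = 15495·76.21 + 40656·72.10 + 59295·86.29 + 68785·68.44 + 51668·56.74 + 14949·81.10 = 1180873.95 + 2931297.6 + 5116565.55 + 4707645.4 + 2931642.32 + 1212363.9 = 18080388.72.
Divide by N: 18080388.72 / 250848 = 72.0771... → 72.08.

72.08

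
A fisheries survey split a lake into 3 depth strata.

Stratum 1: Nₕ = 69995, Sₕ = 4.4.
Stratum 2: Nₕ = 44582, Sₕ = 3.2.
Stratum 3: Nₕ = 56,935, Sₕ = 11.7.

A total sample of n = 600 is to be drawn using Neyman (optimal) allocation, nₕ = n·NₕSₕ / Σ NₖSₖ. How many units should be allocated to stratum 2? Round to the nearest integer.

77

1: NₕSₕ = 69995·4.4 = 307978
2: NₕSₕ = 44582·3.2 = 142662.4
3: NₕSₕ = 56935·11.7 = 666139.5
Σ NₕSₕ = 1116779.9.
n_2 = 600·142662.4/1116779.9 = 76.647... → 77.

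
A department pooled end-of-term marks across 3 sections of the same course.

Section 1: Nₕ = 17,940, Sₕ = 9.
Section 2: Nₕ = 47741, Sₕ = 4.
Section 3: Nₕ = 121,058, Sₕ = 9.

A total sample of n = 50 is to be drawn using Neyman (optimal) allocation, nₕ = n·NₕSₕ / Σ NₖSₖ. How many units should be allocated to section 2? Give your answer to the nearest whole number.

Σ NₕSₕ = 17940·9 + 47741·4 + 121058·9 = 1441946.
Share for 2: 190964/1441946 = 0.13243.
n_2 = 50 × 0.13243 = 6.622... → 7.

7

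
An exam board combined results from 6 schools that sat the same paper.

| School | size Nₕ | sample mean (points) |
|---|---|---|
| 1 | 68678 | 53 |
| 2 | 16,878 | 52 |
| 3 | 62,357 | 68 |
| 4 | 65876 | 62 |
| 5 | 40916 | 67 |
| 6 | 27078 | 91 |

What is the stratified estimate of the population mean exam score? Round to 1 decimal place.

N = 281783; weights Wₕ = Nₕ/N = (0.2437, 0.0599, 0.2213, 0.2338, 0.1452, 0.0961).
x̄_st = Σ Wₕ·x̄ₕ = 0.2437·53 + 0.0599·52 + 0.2213·68 + 0.2338·62 + 0.1452·67 + 0.0961·91 ≈ 64.048...
→ 64.0.

64.0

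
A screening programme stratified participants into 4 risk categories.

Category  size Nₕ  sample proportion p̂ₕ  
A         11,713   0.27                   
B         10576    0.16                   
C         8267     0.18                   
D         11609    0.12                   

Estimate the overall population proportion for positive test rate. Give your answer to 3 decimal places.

0.183

N = 11713 + 10576 + 8267 + 11609 = 42165.
Overall proportion = Σ (Nₕ/N)·p̂ₕ.
Σ Nₕp̂ₕ = 3162.51 + 1692.16 + 1488.06 + 1393.08 = 7735.81.
7735.81 / 42165 = 0.18347... → 0.183.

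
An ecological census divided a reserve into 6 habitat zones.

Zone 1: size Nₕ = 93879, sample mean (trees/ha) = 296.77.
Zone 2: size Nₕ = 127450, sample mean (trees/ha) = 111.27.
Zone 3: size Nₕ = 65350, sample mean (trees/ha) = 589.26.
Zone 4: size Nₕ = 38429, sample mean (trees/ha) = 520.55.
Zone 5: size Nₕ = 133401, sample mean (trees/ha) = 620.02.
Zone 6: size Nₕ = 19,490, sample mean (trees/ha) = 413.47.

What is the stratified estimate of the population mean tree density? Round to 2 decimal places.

N = 93879 + 127450 + 65350 + 38429 + 133401 + 19490 = 477999.
Overall mean = Σ (Nₕ/N)·x̄ₕ — weight by population share, not a simple average.
Σ Nₕx̄ₕ = 93879·296.77 + 127450·111.27 + 65350·589.26 + 38429·520.55 + 133401·620.02 + 19490·413.47 = 27860470.83 + 14181361.5 + 38508141 + 20004215.95 + 82711288.02 + 8058530.3 = 191324007.6.
Divide by N: 191324007.6 / 477999 = 400.2603... → 400.26.

400.26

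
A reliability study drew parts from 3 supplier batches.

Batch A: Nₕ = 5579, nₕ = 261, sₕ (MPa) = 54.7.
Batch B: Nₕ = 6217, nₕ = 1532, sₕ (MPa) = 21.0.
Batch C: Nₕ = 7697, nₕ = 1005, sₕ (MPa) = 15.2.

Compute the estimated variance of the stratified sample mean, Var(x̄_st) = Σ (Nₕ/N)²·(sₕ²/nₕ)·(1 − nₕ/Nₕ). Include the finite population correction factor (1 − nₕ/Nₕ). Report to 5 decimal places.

N = 19493. Term for each stratum: Wₕ²sₕ²/nₕ·(1−nₕ/Nₕ).
Var(x̄_st) = 0.89512044 + 0.02206546 + 0.03116314 = 0.94834903 → 0.94835.

0.94835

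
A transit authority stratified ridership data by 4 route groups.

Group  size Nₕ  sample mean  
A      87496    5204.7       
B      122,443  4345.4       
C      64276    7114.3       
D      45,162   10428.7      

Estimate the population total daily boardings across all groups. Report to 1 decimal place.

Estimate total by summing Nₕ·x̄ₕ over strata.
87496·5204.7 + 122443·4345.4 + 64276·7114.3 + 45162·10428.7 = 455390431.2 + 532063812.2 + 457278746.8 + 470980949.4 = 1915713939.6.

1915713939.6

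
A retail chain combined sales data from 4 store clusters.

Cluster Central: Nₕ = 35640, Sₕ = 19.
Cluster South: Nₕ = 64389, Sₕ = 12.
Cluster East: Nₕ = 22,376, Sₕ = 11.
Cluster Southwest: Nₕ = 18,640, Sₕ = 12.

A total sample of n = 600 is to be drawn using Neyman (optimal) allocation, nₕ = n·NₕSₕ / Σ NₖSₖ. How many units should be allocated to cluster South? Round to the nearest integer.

Central: NₕSₕ = 35640·19 = 677160
South: NₕSₕ = 64389·12 = 772668
East: NₕSₕ = 22376·11 = 246136
Southwest: NₕSₕ = 18640·12 = 223680
Σ NₕSₕ = 1919644.
n_South = 600·772668/1919644 = 241.504... → 242.

242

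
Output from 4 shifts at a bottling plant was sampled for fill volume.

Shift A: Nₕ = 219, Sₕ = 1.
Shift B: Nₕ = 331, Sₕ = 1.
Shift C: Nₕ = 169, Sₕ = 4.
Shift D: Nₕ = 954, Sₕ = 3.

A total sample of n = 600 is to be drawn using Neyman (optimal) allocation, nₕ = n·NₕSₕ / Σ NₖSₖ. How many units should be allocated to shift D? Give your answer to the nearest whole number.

Σ NₕSₕ = 219·1 + 331·1 + 169·4 + 954·3 = 4088.
Share for D: 2862/4088 = 0.70010.
n_D = 600 × 0.70010 = 420.059... → 420.

420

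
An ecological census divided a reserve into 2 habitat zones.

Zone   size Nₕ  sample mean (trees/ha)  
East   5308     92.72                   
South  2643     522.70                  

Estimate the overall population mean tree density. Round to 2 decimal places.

235.65

x̄_st = (Σ Nₕx̄ₕ) / (Σ Nₕ) = (5308·92.72 + 2643·522.70) / 7951
= 1873653.86 / 7951 = 235.6501... → 235.65.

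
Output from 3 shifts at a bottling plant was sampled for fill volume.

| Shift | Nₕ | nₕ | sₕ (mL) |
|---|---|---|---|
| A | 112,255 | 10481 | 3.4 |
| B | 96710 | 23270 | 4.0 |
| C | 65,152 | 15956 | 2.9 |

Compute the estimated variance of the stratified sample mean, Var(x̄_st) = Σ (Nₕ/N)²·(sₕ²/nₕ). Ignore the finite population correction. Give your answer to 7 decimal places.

N = 274117; Wₕ = Nₕ/N.
shift A: (112255/274117)²·3.4²/10481 = 0.0001849671
shift B: (96710/274117)²·4.0²/23270 = 0.0000855844
shift C: (65152/274117)²·2.9²/15956 = 0.0000297753
Sum = 0.0003003268 → 0.0003003.

0.0003003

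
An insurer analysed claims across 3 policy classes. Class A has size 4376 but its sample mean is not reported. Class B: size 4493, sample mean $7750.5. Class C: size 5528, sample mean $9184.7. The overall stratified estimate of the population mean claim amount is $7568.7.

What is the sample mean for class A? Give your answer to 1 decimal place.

N = 4376 + 4493 + 5528 = 14397.
Overall total = μ·N = 7568.7·14397 = 108966573.9.
Subtract the known strata: 4493·7750.5 + 5528·9184.7 = 85596018.1.
Remaining total for class A: 108966573.9 − 85596018.1 = 23370555.8.
Divide by its size: 23370555.8 / 4376 = 5340.621... → 5340.6.

5340.6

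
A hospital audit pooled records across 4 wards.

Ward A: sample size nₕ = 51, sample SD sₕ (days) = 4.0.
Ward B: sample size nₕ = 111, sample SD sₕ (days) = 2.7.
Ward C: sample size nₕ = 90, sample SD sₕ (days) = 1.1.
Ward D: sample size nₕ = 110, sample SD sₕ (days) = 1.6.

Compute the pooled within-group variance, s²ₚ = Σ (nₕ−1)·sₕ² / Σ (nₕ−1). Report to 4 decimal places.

5.5548

Degrees of freedom: 50 + 110 + 89 + 109 = 358.
Σ(nₕ−1)sₕ² = 50·16 + 110·7.29 + 89·1.21 + 109·2.56 = 1988.63.
s²ₚ = 1988.63 / 358 = 5.554832... → 5.5548.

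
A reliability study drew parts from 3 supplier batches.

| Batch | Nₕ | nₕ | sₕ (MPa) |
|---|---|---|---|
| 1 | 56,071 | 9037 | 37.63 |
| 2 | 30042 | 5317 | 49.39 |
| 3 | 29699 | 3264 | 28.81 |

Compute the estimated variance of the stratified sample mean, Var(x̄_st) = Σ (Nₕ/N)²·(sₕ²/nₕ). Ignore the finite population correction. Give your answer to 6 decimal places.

N = 115812. Term for each stratum: Wₕ²sₕ²/nₕ.
Var(x̄_st) = 0.036729383 + 0.030871800 + 0.016722950 = 0.084324133 → 0.084324.

0.084324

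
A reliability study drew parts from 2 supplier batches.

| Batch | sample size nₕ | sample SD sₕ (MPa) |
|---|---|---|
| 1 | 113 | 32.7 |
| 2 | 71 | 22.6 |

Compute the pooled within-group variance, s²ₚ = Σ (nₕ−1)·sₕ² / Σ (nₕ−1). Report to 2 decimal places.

854.47

1: (113−1)·32.7² = 112·1069.29 = 119760.48
2: (71−1)·22.6² = 70·510.76 = 35753.2
Numerator = 155513.68; denominator = Σ(nₕ−1) = 182.
s²ₚ = 155513.68/182 = 854.4708... → 854.47.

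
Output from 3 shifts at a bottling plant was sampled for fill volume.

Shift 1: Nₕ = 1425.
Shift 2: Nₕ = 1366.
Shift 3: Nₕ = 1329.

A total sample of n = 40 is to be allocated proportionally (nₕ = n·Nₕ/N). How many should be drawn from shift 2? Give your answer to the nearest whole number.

13

Share of shift 2 = 1366/4120 = 0.33155.
Allocate 40 × 0.33155 = 13.262... → 13.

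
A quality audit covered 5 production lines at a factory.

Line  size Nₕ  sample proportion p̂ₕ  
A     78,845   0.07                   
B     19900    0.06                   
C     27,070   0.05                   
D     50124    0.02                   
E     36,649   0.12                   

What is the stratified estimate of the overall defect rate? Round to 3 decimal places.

0.063

N = 78845 + 19900 + 27070 + 50124 + 36649 = 212588.
Overall proportion = Σ (Nₕ/N)·p̂ₕ.
Σ Nₕp̂ₕ = 5519.15 + 1194 + 1353.5 + 1002.48 + 4397.88 = 13467.01.
13467.01 / 212588 = 0.06335... → 0.063.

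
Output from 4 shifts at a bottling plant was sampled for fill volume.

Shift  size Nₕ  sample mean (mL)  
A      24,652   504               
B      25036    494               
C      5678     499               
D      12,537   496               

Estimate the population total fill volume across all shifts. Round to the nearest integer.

33844066

Estimate total by summing Nₕ·x̄ₕ over strata.
24652·504 + 25036·494 + 5678·499 + 12537·496 = 12424608 + 12367784 + 2833322 + 6218352 = 33844066.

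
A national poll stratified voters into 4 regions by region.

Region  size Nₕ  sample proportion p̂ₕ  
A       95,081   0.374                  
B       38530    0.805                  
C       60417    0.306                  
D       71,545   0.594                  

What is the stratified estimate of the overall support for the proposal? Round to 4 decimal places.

N = 95081 + 38530 + 60417 + 71545 = 265573.
Overall proportion = Σ (Nₕ/N)·p̂ₕ.
Σ Nₕp̂ₕ = 35560.294 + 31016.65 + 18487.602 + 42497.73 = 127562.276.
127562.276 / 265573 = 0.480328... → 0.4803.

0.4803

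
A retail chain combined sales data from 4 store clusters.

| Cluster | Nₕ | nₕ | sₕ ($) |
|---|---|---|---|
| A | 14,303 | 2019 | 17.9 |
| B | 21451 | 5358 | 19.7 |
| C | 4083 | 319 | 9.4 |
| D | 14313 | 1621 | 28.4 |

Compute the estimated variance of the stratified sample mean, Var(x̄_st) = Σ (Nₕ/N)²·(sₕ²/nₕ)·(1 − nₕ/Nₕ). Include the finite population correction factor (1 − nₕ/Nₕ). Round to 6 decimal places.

0.050314

N = 54150; Wₕ = Nₕ/N.
cluster A: (14303/54150)²·17.9²/2019·(1 − 2019/14303) = 0.009509108
cluster B: (21451/54150)²·19.7²/5358·(1 − 5358/21451) = 0.008527415
cluster C: (4083/54150)²·9.4²/319·(1 − 319/4083) = 0.001451768
cluster D: (14313/54150)²·28.4²/1621·(1 − 1621/14313) = 0.030826022
Sum = 0.050314311 → 0.050314.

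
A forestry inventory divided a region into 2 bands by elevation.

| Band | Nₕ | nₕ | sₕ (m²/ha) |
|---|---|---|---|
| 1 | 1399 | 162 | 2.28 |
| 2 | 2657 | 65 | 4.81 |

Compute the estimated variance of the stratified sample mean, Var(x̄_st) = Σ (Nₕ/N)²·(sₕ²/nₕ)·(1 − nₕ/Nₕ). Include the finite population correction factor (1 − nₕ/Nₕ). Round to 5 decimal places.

N = 4056. Term for each stratum: Wₕ²sₕ²/nₕ·(1−nₕ/Nₕ).
Var(x̄_st) = 0.00337556 + 0.14900727 = 0.15238283 → 0.15238.

0.15238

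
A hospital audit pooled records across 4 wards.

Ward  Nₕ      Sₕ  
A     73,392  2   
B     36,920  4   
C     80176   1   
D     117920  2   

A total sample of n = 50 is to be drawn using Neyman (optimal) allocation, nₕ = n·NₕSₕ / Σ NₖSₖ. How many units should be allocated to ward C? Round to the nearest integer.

Σ NₕSₕ = 73392·2 + 36920·4 + 80176·1 + 117920·2 = 610480.
Share for C: 80176/610480 = 0.13133.
n_C = 50 × 0.13133 = 6.567... → 7.

7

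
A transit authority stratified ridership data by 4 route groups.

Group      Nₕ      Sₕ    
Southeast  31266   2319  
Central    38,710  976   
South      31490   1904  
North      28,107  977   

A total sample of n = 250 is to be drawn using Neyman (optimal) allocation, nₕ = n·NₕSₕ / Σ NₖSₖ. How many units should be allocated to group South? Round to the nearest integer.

76

Southeast: NₕSₕ = 31266·2319 = 72505854
Central: NₕSₕ = 38710·976 = 37780960
South: NₕSₕ = 31490·1904 = 59956960
North: NₕSₕ = 28107·977 = 27460539
Σ NₕSₕ = 197704313.
n_South = 250·59956960/197704313 = 75.816... → 76.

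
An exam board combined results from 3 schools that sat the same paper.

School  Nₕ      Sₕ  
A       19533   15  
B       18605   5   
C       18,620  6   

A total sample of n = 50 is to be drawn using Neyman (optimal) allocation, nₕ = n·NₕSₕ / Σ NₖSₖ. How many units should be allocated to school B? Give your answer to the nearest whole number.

Σ NₕSₕ = 19533·15 + 18605·5 + 18620·6 = 497740.
Share for B: 93025/497740 = 0.18689.
n_B = 50 × 0.18689 = 9.345... → 9.

9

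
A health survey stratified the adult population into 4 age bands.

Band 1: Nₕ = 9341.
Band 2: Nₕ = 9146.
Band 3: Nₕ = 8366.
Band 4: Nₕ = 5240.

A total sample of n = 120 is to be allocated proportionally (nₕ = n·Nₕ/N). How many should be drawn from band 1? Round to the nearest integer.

Share of band 1 = 9341/32093 = 0.29106.
Allocate 120 × 0.29106 = 34.927... → 35.

35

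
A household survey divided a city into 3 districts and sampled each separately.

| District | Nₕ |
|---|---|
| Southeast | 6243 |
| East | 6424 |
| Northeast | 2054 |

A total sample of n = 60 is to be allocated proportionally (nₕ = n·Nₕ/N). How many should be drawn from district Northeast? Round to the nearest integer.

8

Share of district Northeast = 2054/14721 = 0.13953.
Allocate 60 × 0.13953 = 8.372... → 8.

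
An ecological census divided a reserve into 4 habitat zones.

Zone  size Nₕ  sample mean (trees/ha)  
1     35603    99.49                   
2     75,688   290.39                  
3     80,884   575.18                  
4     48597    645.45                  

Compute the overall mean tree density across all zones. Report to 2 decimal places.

N = 35603 + 75688 + 80884 + 48597 = 240772.
Overall mean = Σ (Nₕ/N)·x̄ₕ — weight by population share, not a simple average.
Σ Nₕx̄ₕ = 35603·99.49 + 75688·290.39 + 80884·575.18 + 48597·645.45 = 3542142.47 + 21979038.32 + 46522859.12 + 31366933.65 = 103410973.56.
Divide by N: 103410973.56 / 240772 = 429.4975... → 429.50.

429.50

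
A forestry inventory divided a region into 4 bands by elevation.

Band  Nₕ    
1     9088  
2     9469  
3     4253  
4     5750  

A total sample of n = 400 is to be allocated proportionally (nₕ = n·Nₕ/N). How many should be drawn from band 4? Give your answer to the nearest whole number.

81

N = 9088 + 9469 + 4253 + 5750 = 28560.
n_4 = 400·5750/28560 = 80.532... → 81.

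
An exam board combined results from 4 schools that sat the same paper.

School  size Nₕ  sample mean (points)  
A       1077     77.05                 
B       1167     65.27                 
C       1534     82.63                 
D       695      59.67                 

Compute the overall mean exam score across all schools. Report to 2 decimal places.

73.19

x̄_st = (Σ Nₕx̄ₕ) / (Σ Nₕ) = (1077·77.05 + 1167·65.27 + 1534·82.63 + 695·59.67) / 4473
= 327378.01 / 4473 = 73.1898... → 73.19.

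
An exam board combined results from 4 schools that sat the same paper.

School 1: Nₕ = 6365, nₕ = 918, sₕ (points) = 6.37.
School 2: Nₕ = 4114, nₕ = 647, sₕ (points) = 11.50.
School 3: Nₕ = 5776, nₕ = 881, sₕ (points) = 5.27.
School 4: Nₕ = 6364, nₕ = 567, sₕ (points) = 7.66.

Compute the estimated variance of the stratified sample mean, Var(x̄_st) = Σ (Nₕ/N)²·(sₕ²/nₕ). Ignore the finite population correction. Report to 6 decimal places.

N = 22619. Term for each stratum: Wₕ²sₕ²/nₕ.
Var(x̄_st) = 0.003500146 + 0.006761969 + 0.002055668 + 0.008191964 = 0.020509747 → 0.020510.

0.020510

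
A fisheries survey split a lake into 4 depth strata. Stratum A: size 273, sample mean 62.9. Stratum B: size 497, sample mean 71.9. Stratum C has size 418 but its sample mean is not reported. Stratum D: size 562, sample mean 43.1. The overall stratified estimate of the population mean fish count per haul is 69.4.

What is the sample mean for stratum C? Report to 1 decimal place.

106.0

N = 273 + 497 + 418 + 562 = 1750.
Overall total = μ·N = 69.4·1750 = 121450.
Subtract the known strata: 273·62.9 + 497·71.9 + 562·43.1 = 77128.2.
Remaining total for stratum C: 121450 − 77128.2 = 44321.8.
Divide by its size: 44321.8 / 418 = 106.033... → 106.0.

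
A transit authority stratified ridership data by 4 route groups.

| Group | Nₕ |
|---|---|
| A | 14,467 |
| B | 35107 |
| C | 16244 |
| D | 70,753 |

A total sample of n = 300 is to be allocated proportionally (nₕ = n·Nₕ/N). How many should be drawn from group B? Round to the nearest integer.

77

N = 14467 + 35107 + 16244 + 70753 = 136571.
n_B = 300·35107/136571 = 77.118... → 77.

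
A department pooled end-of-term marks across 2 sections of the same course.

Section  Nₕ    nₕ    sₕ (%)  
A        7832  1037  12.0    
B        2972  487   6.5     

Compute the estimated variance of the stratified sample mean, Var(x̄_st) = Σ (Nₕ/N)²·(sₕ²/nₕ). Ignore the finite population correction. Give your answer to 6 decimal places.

N = 10804; Wₕ = Nₕ/N.
section A: (7832/10804)²·12.0²/1037 = 0.072972620
section B: (2972/10804)²·6.5²/487 = 0.006564871
Sum = 0.079537492 → 0.079537.

0.079537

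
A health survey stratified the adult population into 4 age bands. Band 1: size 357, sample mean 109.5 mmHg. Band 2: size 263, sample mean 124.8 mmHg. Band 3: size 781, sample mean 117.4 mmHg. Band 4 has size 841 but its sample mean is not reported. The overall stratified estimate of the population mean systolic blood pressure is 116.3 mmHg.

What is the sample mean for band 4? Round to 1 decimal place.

Σ Nₕx̄ₕ = N·μ, so 841·x̄_4 = 2242·116.3 − (357·109.5 + 263·124.8 + 781·117.4).
= 260744.6 − 163603.3 = 97141.3.
x̄_4 = 97141.3 / 841 = 115.507... → 115.5.

115.5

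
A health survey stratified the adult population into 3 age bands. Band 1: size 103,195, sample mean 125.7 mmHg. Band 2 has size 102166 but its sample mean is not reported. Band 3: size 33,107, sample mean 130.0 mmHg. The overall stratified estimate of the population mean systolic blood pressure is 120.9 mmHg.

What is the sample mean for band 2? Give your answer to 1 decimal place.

Σ Nₕx̄ₕ = N·μ, so 102166·x̄_2 = 238468·120.9 − (103195·125.7 + 33107·130.0).
= 28830781.2 − 17275521.5 = 11555259.7.
x̄_2 = 11555259.7 / 102166 = 113.103... → 113.1.

113.1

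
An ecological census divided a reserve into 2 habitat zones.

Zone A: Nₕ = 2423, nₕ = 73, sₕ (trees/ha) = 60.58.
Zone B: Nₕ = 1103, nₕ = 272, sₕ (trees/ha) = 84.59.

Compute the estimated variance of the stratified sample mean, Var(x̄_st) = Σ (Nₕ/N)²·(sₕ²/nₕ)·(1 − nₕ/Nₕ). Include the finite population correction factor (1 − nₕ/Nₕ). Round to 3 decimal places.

N = 3526; Wₕ = Nₕ/N.
zone A: (2423/3526)²·60.58²/73·(1 − 73/2423) = 23.024613
zone B: (1103/3526)²·84.59²/272·(1 − 272/1103) = 1.939461
Sum = 24.964074 → 24.964.

24.964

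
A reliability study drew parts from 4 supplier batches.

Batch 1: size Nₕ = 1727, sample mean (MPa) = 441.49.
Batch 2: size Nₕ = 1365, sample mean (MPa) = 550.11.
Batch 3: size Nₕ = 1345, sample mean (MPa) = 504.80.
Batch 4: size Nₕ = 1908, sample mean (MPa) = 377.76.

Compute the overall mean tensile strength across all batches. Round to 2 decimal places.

459.11

x̄_st = (Σ Nₕx̄ₕ) / (Σ Nₕ) = (1727·441.49 + 1365·550.11 + 1345·504.80 + 1908·377.76) / 6345
= 2913075.46 / 6345 = 459.1135... → 459.11.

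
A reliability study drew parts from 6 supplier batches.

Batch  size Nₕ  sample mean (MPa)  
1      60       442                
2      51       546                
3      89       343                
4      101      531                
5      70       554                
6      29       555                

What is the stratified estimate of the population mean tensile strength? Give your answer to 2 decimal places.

483.50

N = 400; weights Wₕ = Nₕ/N = (0.1500, 0.1275, 0.2225, 0.2525, 0.1750, 0.0725).
x̄_st = Σ Wₕ·x̄ₕ = 0.1500·442 + 0.1275·546 + 0.2225·343 + 0.2525·531 + 0.1750·554 + 0.0725·555 ≈ 483.4975
→ 483.50.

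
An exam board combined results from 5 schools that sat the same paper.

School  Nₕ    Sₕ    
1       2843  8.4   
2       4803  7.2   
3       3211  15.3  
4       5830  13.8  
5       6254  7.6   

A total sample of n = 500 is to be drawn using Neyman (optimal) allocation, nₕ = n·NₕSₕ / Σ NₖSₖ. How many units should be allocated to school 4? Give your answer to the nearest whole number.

171

Σ NₕSₕ = 2843·8.4 + 4803·7.2 + 3211·15.3 + 5830·13.8 + 6254·7.6 = 235575.5.
Share for 4: 80454/235575.5 = 0.34152.
n_4 = 500 × 0.34152 = 170.761... → 171.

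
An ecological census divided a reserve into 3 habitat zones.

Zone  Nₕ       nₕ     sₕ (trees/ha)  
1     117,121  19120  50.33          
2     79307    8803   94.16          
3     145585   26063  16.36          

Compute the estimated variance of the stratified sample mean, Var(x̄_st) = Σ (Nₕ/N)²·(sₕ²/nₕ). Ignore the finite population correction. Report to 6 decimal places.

N = 342013. Term for each stratum: Wₕ²sₕ²/nₕ.
Var(x̄_st) = 0.015536396 + 0.054155181 + 0.001860759 = 0.071552337 → 0.071552.

0.071552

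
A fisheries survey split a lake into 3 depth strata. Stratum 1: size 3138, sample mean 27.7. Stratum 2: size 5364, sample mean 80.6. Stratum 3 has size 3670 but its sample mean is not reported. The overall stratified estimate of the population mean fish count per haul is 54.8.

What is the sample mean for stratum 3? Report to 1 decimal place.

40.3

N = 3138 + 5364 + 3670 = 12172.
Overall total = μ·N = 54.8·12172 = 667025.6.
Subtract the known strata: 3138·27.7 + 5364·80.6 = 519261.
Remaining total for stratum 3: 667025.6 − 519261 = 147764.6.
Divide by its size: 147764.6 / 3670 = 40.263... → 40.3.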